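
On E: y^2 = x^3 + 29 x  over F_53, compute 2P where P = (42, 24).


Doubling: s = (3 x1^2 + a) / (2 y1)
s = (3*42^2 + 29) / (2*24) mod 53 = 17
x3 = s^2 - 2 x1 mod 53 = 17^2 - 2*42 = 46
y3 = s (x1 - x3) - y1 mod 53 = 17 * (42 - 46) - 24 = 14

2P = (46, 14)


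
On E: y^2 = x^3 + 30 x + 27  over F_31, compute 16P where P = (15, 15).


k = 16 = 10000_2 (binary, LSB first: 00001)
Double-and-add from P = (15, 15):
  bit 0 = 0: acc unchanged = O
  bit 1 = 0: acc unchanged = O
  bit 2 = 0: acc unchanged = O
  bit 3 = 0: acc unchanged = O
  bit 4 = 1: acc = O + (15, 16) = (15, 16)

16P = (15, 16)


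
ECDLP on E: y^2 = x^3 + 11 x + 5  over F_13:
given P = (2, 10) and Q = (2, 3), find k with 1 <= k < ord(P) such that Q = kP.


Enumerate multiples of P until we hit Q = (2, 3):
  1P = (2, 10)
  2P = (6, 1)
  3P = (6, 12)
  4P = (2, 3)
Match found at i = 4.

k = 4


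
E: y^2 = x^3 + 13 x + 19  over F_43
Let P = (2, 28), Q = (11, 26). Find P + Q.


P != Q, so use the chord formula.
s = (y2 - y1) / (x2 - x1) = (41) / (9) mod 43 = 38
x3 = s^2 - x1 - x2 mod 43 = 38^2 - 2 - 11 = 12
y3 = s (x1 - x3) - y1 mod 43 = 38 * (2 - 12) - 28 = 22

P + Q = (12, 22)


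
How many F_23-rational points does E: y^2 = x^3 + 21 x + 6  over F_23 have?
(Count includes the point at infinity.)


For each x in F_23, count y with y^2 = x^3 + 21 x + 6 mod 23:
  x = 0: RHS = 6, y in [11, 12]  -> 2 point(s)
  x = 3: RHS = 4, y in [2, 21]  -> 2 point(s)
  x = 4: RHS = 16, y in [4, 19]  -> 2 point(s)
  x = 5: RHS = 6, y in [11, 12]  -> 2 point(s)
  x = 6: RHS = 3, y in [7, 16]  -> 2 point(s)
  x = 7: RHS = 13, y in [6, 17]  -> 2 point(s)
  x = 9: RHS = 4, y in [2, 21]  -> 2 point(s)
  x = 11: RHS = 4, y in [2, 21]  -> 2 point(s)
  x = 12: RHS = 8, y in [10, 13]  -> 2 point(s)
  x = 14: RHS = 8, y in [10, 13]  -> 2 point(s)
  x = 15: RHS = 16, y in [4, 19]  -> 2 point(s)
  x = 17: RHS = 9, y in [3, 20]  -> 2 point(s)
  x = 18: RHS = 6, y in [11, 12]  -> 2 point(s)
  x = 20: RHS = 8, y in [10, 13]  -> 2 point(s)
  x = 21: RHS = 2, y in [5, 18]  -> 2 point(s)
Affine points: 30. Add the point at infinity: total = 31.

#E(F_23) = 31


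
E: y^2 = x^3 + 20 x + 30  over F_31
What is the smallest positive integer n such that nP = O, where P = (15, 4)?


Compute successive multiples of P until we hit O:
  1P = (15, 4)
  2P = (8, 19)
  3P = (5, 10)
  4P = (25, 2)
  5P = (27, 17)
  6P = (30, 3)
  7P = (21, 15)
  8P = (13, 10)
  ... (continuing to 19P)
  19P = O

ord(P) = 19


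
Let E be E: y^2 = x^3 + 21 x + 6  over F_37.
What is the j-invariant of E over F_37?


Delta = -16(4 a^3 + 27 b^2) mod 37 = 24
-1728 * (4 a)^3 = -1728 * (4*21)^3 mod 37 = 11
j = 11 * 24^(-1) mod 37 = 2

j = 2 (mod 37)


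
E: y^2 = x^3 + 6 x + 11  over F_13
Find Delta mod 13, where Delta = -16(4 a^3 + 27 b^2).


4 a^3 + 27 b^2 = 4*6^3 + 27*11^2 = 864 + 3267 = 4131
Delta = -16 * (4131) = -66096
Delta mod 13 = 9

Delta = 9 (mod 13)


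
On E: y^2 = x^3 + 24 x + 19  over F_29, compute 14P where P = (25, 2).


k = 14 = 1110_2 (binary, LSB first: 0111)
Double-and-add from P = (25, 2):
  bit 0 = 0: acc unchanged = O
  bit 1 = 1: acc = O + (13, 11) = (13, 11)
  bit 2 = 1: acc = (13, 11) + (23, 6) = (15, 19)
  bit 3 = 1: acc = (15, 19) + (17, 2) = (4, 18)

14P = (4, 18)


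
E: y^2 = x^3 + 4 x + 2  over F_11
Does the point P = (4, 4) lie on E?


Check whether y^2 = x^3 + 4 x + 2 (mod 11) for (x, y) = (4, 4).
LHS: y^2 = 4^2 mod 11 = 5
RHS: x^3 + 4 x + 2 = 4^3 + 4*4 + 2 mod 11 = 5
LHS = RHS

Yes, on the curve


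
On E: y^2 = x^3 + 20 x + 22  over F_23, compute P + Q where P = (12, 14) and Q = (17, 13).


P != Q, so use the chord formula.
s = (y2 - y1) / (x2 - x1) = (22) / (5) mod 23 = 9
x3 = s^2 - x1 - x2 mod 23 = 9^2 - 12 - 17 = 6
y3 = s (x1 - x3) - y1 mod 23 = 9 * (12 - 6) - 14 = 17

P + Q = (6, 17)


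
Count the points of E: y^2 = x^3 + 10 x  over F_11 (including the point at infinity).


For each x in F_11, count y with y^2 = x^3 + 10 x + 0 mod 11:
  x = 0: RHS = 0, y in [0]  -> 1 point(s)
  x = 1: RHS = 0, y in [0]  -> 1 point(s)
  x = 4: RHS = 5, y in [4, 7]  -> 2 point(s)
  x = 6: RHS = 1, y in [1, 10]  -> 2 point(s)
  x = 8: RHS = 9, y in [3, 8]  -> 2 point(s)
  x = 9: RHS = 5, y in [4, 7]  -> 2 point(s)
  x = 10: RHS = 0, y in [0]  -> 1 point(s)
Affine points: 11. Add the point at infinity: total = 12.

#E(F_11) = 12


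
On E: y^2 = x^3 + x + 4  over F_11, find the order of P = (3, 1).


Compute successive multiples of P until we hit O:
  1P = (3, 1)
  2P = (3, 10)
  3P = O

ord(P) = 3


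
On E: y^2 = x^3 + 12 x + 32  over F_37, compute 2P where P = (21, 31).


Doubling: s = (3 x1^2 + a) / (2 y1)
s = (3*21^2 + 12) / (2*31) mod 37 = 9
x3 = s^2 - 2 x1 mod 37 = 9^2 - 2*21 = 2
y3 = s (x1 - x3) - y1 mod 37 = 9 * (21 - 2) - 31 = 29

2P = (2, 29)


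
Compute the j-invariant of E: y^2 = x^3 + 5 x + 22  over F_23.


Delta = -16(4 a^3 + 27 b^2) mod 23 = 9
-1728 * (4 a)^3 = -1728 * (4*5)^3 mod 23 = 12
j = 12 * 9^(-1) mod 23 = 9

j = 9 (mod 23)


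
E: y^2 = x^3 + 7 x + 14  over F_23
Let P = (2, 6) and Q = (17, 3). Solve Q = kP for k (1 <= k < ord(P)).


Enumerate multiples of P until we hit Q = (17, 3):
  1P = (2, 6)
  2P = (14, 21)
  3P = (10, 7)
  4P = (20, 9)
  5P = (17, 3)
Match found at i = 5.

k = 5


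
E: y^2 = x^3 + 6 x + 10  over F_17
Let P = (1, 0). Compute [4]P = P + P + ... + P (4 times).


k = 4 = 100_2 (binary, LSB first: 001)
Double-and-add from P = (1, 0):
  bit 0 = 0: acc unchanged = O
  bit 1 = 0: acc unchanged = O
  bit 2 = 1: acc = O + O = O

4P = O


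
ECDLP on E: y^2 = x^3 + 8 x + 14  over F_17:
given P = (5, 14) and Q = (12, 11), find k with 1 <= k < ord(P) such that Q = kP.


Enumerate multiples of P until we hit Q = (12, 11):
  1P = (5, 14)
  2P = (9, 13)
  3P = (2, 15)
  4P = (12, 11)
Match found at i = 4.

k = 4


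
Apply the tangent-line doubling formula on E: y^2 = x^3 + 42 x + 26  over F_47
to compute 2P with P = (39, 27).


Doubling: s = (3 x1^2 + a) / (2 y1)
s = (3*39^2 + 42) / (2*27) mod 47 = 20
x3 = s^2 - 2 x1 mod 47 = 20^2 - 2*39 = 40
y3 = s (x1 - x3) - y1 mod 47 = 20 * (39 - 40) - 27 = 0

2P = (40, 0)


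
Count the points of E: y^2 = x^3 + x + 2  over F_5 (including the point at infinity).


For each x in F_5, count y with y^2 = x^3 + 1 x + 2 mod 5:
  x = 1: RHS = 4, y in [2, 3]  -> 2 point(s)
  x = 4: RHS = 0, y in [0]  -> 1 point(s)
Affine points: 3. Add the point at infinity: total = 4.

#E(F_5) = 4


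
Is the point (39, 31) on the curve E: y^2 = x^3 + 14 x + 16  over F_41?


Check whether y^2 = x^3 + 14 x + 16 (mod 41) for (x, y) = (39, 31).
LHS: y^2 = 31^2 mod 41 = 18
RHS: x^3 + 14 x + 16 = 39^3 + 14*39 + 16 mod 41 = 21
LHS != RHS

No, not on the curve


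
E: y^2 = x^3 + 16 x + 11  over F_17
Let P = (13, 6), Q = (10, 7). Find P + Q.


P != Q, so use the chord formula.
s = (y2 - y1) / (x2 - x1) = (1) / (14) mod 17 = 11
x3 = s^2 - x1 - x2 mod 17 = 11^2 - 13 - 10 = 13
y3 = s (x1 - x3) - y1 mod 17 = 11 * (13 - 13) - 6 = 11

P + Q = (13, 11)


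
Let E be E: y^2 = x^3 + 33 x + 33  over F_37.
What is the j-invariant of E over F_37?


Delta = -16(4 a^3 + 27 b^2) mod 37 = 33
-1728 * (4 a)^3 = -1728 * (4*33)^3 mod 37 = 10
j = 10 * 33^(-1) mod 37 = 16

j = 16 (mod 37)


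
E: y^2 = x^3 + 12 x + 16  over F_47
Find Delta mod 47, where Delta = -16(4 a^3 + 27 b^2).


4 a^3 + 27 b^2 = 4*12^3 + 27*16^2 = 6912 + 6912 = 13824
Delta = -16 * (13824) = -221184
Delta mod 47 = 45

Delta = 45 (mod 47)


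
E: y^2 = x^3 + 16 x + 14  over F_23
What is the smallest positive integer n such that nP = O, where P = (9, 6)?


Compute successive multiples of P until we hit O:
  1P = (9, 6)
  2P = (11, 16)
  3P = (5, 14)
  4P = (13, 2)
  5P = (2, 10)
  6P = (2, 13)
  7P = (13, 21)
  8P = (5, 9)
  ... (continuing to 11P)
  11P = O

ord(P) = 11


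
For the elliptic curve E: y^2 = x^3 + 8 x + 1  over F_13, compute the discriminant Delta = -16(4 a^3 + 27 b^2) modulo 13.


4 a^3 + 27 b^2 = 4*8^3 + 27*1^2 = 2048 + 27 = 2075
Delta = -16 * (2075) = -33200
Delta mod 13 = 2

Delta = 2 (mod 13)


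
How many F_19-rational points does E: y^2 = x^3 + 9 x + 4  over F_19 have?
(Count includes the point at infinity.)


For each x in F_19, count y with y^2 = x^3 + 9 x + 4 mod 19:
  x = 0: RHS = 4, y in [2, 17]  -> 2 point(s)
  x = 2: RHS = 11, y in [7, 12]  -> 2 point(s)
  x = 3: RHS = 1, y in [1, 18]  -> 2 point(s)
  x = 4: RHS = 9, y in [3, 16]  -> 2 point(s)
  x = 7: RHS = 11, y in [7, 12]  -> 2 point(s)
  x = 9: RHS = 16, y in [4, 15]  -> 2 point(s)
  x = 10: RHS = 11, y in [7, 12]  -> 2 point(s)
  x = 11: RHS = 9, y in [3, 16]  -> 2 point(s)
  x = 12: RHS = 16, y in [4, 15]  -> 2 point(s)
  x = 13: RHS = 0, y in [0]  -> 1 point(s)
  x = 14: RHS = 5, y in [9, 10]  -> 2 point(s)
  x = 16: RHS = 7, y in [8, 11]  -> 2 point(s)
  x = 17: RHS = 16, y in [4, 15]  -> 2 point(s)
Affine points: 25. Add the point at infinity: total = 26.

#E(F_19) = 26


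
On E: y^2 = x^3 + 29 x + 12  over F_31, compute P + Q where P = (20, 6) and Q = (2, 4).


P != Q, so use the chord formula.
s = (y2 - y1) / (x2 - x1) = (29) / (13) mod 31 = 7
x3 = s^2 - x1 - x2 mod 31 = 7^2 - 20 - 2 = 27
y3 = s (x1 - x3) - y1 mod 31 = 7 * (20 - 27) - 6 = 7

P + Q = (27, 7)


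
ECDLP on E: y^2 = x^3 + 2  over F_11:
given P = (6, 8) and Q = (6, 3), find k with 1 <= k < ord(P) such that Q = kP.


Enumerate multiples of P until we hit Q = (6, 3):
  1P = (6, 8)
  2P = (4, 0)
  3P = (6, 3)
Match found at i = 3.

k = 3


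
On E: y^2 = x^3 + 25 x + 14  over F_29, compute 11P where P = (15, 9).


k = 11 = 1011_2 (binary, LSB first: 1101)
Double-and-add from P = (15, 9):
  bit 0 = 1: acc = O + (15, 9) = (15, 9)
  bit 1 = 1: acc = (15, 9) + (8, 28) = (11, 5)
  bit 2 = 0: acc unchanged = (11, 5)
  bit 3 = 1: acc = (11, 5) + (26, 17) = (17, 25)

11P = (17, 25)


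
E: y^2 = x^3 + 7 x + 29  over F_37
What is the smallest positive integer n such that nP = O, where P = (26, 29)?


Compute successive multiples of P until we hit O:
  1P = (26, 29)
  2P = (22, 8)
  3P = (5, 35)
  4P = (31, 20)
  5P = (1, 0)
  6P = (31, 17)
  7P = (5, 2)
  8P = (22, 29)
  ... (continuing to 10P)
  10P = O

ord(P) = 10


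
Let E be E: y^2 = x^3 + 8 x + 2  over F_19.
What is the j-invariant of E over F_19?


Delta = -16(4 a^3 + 27 b^2) mod 19 = 8
-1728 * (4 a)^3 = -1728 * (4*8)^3 mod 19 = 12
j = 12 * 8^(-1) mod 19 = 11

j = 11 (mod 19)


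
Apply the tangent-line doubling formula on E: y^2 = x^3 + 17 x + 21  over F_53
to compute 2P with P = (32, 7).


Doubling: s = (3 x1^2 + a) / (2 y1)
s = (3*32^2 + 17) / (2*7) mod 53 = 20
x3 = s^2 - 2 x1 mod 53 = 20^2 - 2*32 = 18
y3 = s (x1 - x3) - y1 mod 53 = 20 * (32 - 18) - 7 = 8

2P = (18, 8)


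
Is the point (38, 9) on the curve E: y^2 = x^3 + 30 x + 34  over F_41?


Check whether y^2 = x^3 + 30 x + 34 (mod 41) for (x, y) = (38, 9).
LHS: y^2 = 9^2 mod 41 = 40
RHS: x^3 + 30 x + 34 = 38^3 + 30*38 + 34 mod 41 = 40
LHS = RHS

Yes, on the curve


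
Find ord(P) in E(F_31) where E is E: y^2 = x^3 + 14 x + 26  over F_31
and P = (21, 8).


Compute successive multiples of P until we hit O:
  1P = (21, 8)
  2P = (22, 15)
  3P = (6, 4)
  4P = (6, 27)
  5P = (22, 16)
  6P = (21, 23)
  7P = O

ord(P) = 7


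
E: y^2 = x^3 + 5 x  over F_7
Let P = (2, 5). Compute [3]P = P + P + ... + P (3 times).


k = 3 = 11_2 (binary, LSB first: 11)
Double-and-add from P = (2, 5):
  bit 0 = 1: acc = O + (2, 5) = (2, 5)
  bit 1 = 1: acc = (2, 5) + (4, 0) = (2, 2)

3P = (2, 2)


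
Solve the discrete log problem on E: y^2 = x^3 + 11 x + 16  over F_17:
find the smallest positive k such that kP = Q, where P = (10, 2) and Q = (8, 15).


Enumerate multiples of P until we hit Q = (8, 15):
  1P = (10, 2)
  2P = (6, 3)
  3P = (0, 4)
  4P = (5, 14)
  5P = (3, 5)
  6P = (8, 2)
  7P = (16, 15)
  8P = (16, 2)
  9P = (8, 15)
Match found at i = 9.

k = 9


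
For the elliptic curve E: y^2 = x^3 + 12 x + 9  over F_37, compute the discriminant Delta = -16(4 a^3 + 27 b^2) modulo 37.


4 a^3 + 27 b^2 = 4*12^3 + 27*9^2 = 6912 + 2187 = 9099
Delta = -16 * (9099) = -145584
Delta mod 37 = 11

Delta = 11 (mod 37)


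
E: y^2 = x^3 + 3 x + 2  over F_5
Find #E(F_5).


For each x in F_5, count y with y^2 = x^3 + 3 x + 2 mod 5:
  x = 1: RHS = 1, y in [1, 4]  -> 2 point(s)
  x = 2: RHS = 1, y in [1, 4]  -> 2 point(s)
Affine points: 4. Add the point at infinity: total = 5.

#E(F_5) = 5


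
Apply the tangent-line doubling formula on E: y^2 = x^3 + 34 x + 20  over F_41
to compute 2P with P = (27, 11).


Doubling: s = (3 x1^2 + a) / (2 y1)
s = (3*27^2 + 34) / (2*11) mod 41 = 32
x3 = s^2 - 2 x1 mod 41 = 32^2 - 2*27 = 27
y3 = s (x1 - x3) - y1 mod 41 = 32 * (27 - 27) - 11 = 30

2P = (27, 30)


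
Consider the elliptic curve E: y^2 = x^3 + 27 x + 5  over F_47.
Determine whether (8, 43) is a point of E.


Check whether y^2 = x^3 + 27 x + 5 (mod 47) for (x, y) = (8, 43).
LHS: y^2 = 43^2 mod 47 = 16
RHS: x^3 + 27 x + 5 = 8^3 + 27*8 + 5 mod 47 = 28
LHS != RHS

No, not on the curve


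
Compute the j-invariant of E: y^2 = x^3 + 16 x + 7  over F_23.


Delta = -16(4 a^3 + 27 b^2) mod 23 = 2
-1728 * (4 a)^3 = -1728 * (4*16)^3 mod 23 = 7
j = 7 * 2^(-1) mod 23 = 15

j = 15 (mod 23)


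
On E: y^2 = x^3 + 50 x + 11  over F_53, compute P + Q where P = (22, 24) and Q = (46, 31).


P != Q, so use the chord formula.
s = (y2 - y1) / (x2 - x1) = (7) / (24) mod 53 = 29
x3 = s^2 - x1 - x2 mod 53 = 29^2 - 22 - 46 = 31
y3 = s (x1 - x3) - y1 mod 53 = 29 * (22 - 31) - 24 = 33

P + Q = (31, 33)


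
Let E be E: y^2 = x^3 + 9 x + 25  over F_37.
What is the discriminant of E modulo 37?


4 a^3 + 27 b^2 = 4*9^3 + 27*25^2 = 2916 + 16875 = 19791
Delta = -16 * (19791) = -316656
Delta mod 37 = 27

Delta = 27 (mod 37)


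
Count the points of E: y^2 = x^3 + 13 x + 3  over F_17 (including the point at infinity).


For each x in F_17, count y with y^2 = x^3 + 13 x + 3 mod 17:
  x = 1: RHS = 0, y in [0]  -> 1 point(s)
  x = 3: RHS = 1, y in [1, 16]  -> 2 point(s)
  x = 4: RHS = 0, y in [0]  -> 1 point(s)
  x = 6: RHS = 8, y in [5, 12]  -> 2 point(s)
  x = 9: RHS = 16, y in [4, 13]  -> 2 point(s)
  x = 11: RHS = 15, y in [7, 10]  -> 2 point(s)
  x = 12: RHS = 0, y in [0]  -> 1 point(s)
Affine points: 11. Add the point at infinity: total = 12.

#E(F_17) = 12


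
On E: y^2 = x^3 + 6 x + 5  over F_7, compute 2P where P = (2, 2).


Doubling: s = (3 x1^2 + a) / (2 y1)
s = (3*2^2 + 6) / (2*2) mod 7 = 1
x3 = s^2 - 2 x1 mod 7 = 1^2 - 2*2 = 4
y3 = s (x1 - x3) - y1 mod 7 = 1 * (2 - 4) - 2 = 3

2P = (4, 3)


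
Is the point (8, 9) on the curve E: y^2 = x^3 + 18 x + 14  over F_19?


Check whether y^2 = x^3 + 18 x + 14 (mod 19) for (x, y) = (8, 9).
LHS: y^2 = 9^2 mod 19 = 5
RHS: x^3 + 18 x + 14 = 8^3 + 18*8 + 14 mod 19 = 5
LHS = RHS

Yes, on the curve


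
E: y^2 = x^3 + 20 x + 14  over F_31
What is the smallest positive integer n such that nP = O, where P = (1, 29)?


Compute successive multiples of P until we hit O:
  1P = (1, 29)
  2P = (2, 0)
  3P = (1, 2)
  4P = O

ord(P) = 4


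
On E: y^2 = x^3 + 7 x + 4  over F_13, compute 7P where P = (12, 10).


k = 7 = 111_2 (binary, LSB first: 111)
Double-and-add from P = (12, 10):
  bit 0 = 1: acc = O + (12, 10) = (12, 10)
  bit 1 = 1: acc = (12, 10) + (12, 3) = O
  bit 2 = 1: acc = O + (12, 10) = (12, 10)

7P = (12, 10)


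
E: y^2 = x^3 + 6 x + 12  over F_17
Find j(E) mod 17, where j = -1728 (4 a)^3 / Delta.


Delta = -16(4 a^3 + 27 b^2) mod 17 = 9
-1728 * (4 a)^3 = -1728 * (4*6)^3 mod 17 = 1
j = 1 * 9^(-1) mod 17 = 2

j = 2 (mod 17)


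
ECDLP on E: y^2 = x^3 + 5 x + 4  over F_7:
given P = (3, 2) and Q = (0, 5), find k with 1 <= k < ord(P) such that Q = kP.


Enumerate multiples of P until we hit Q = (0, 5):
  1P = (3, 2)
  2P = (2, 6)
  3P = (4, 2)
  4P = (0, 5)
Match found at i = 4.

k = 4


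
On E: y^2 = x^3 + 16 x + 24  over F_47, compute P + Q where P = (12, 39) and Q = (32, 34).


P != Q, so use the chord formula.
s = (y2 - y1) / (x2 - x1) = (42) / (20) mod 47 = 35
x3 = s^2 - x1 - x2 mod 47 = 35^2 - 12 - 32 = 6
y3 = s (x1 - x3) - y1 mod 47 = 35 * (12 - 6) - 39 = 30

P + Q = (6, 30)


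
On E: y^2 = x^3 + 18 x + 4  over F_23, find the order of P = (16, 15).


Compute successive multiples of P until we hit O:
  1P = (16, 15)
  2P = (4, 5)
  3P = (12, 19)
  4P = (19, 11)
  5P = (0, 2)
  6P = (2, 5)
  7P = (21, 11)
  8P = (17, 18)
  ... (continuing to 30P)
  30P = O

ord(P) = 30


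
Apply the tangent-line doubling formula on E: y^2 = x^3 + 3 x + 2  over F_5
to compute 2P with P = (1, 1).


Doubling: s = (3 x1^2 + a) / (2 y1)
s = (3*1^2 + 3) / (2*1) mod 5 = 3
x3 = s^2 - 2 x1 mod 5 = 3^2 - 2*1 = 2
y3 = s (x1 - x3) - y1 mod 5 = 3 * (1 - 2) - 1 = 1

2P = (2, 1)


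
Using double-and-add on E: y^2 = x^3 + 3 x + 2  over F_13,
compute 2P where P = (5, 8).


k = 2 = 10_2 (binary, LSB first: 01)
Double-and-add from P = (5, 8):
  bit 0 = 0: acc unchanged = O
  bit 1 = 1: acc = O + (3, 5) = (3, 5)

2P = (3, 5)


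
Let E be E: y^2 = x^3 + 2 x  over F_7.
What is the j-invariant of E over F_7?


Delta = -16(4 a^3 + 27 b^2) mod 7 = 6
-1728 * (4 a)^3 = -1728 * (4*2)^3 mod 7 = 1
j = 1 * 6^(-1) mod 7 = 6

j = 6 (mod 7)


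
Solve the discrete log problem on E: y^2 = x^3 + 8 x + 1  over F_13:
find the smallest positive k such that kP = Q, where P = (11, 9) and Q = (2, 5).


Enumerate multiples of P until we hit Q = (2, 5):
  1P = (11, 9)
  2P = (7, 7)
  3P = (5, 7)
  4P = (0, 12)
  5P = (1, 6)
  6P = (2, 8)
  7P = (9, 10)
  8P = (3, 0)
  9P = (9, 3)
  10P = (2, 5)
Match found at i = 10.

k = 10


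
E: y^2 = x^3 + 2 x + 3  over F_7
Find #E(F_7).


For each x in F_7, count y with y^2 = x^3 + 2 x + 3 mod 7:
  x = 2: RHS = 1, y in [1, 6]  -> 2 point(s)
  x = 3: RHS = 1, y in [1, 6]  -> 2 point(s)
  x = 6: RHS = 0, y in [0]  -> 1 point(s)
Affine points: 5. Add the point at infinity: total = 6.

#E(F_7) = 6


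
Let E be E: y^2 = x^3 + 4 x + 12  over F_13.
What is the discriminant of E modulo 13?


4 a^3 + 27 b^2 = 4*4^3 + 27*12^2 = 256 + 3888 = 4144
Delta = -16 * (4144) = -66304
Delta mod 13 = 9

Delta = 9 (mod 13)


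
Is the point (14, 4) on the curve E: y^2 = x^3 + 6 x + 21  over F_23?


Check whether y^2 = x^3 + 6 x + 21 (mod 23) for (x, y) = (14, 4).
LHS: y^2 = 4^2 mod 23 = 16
RHS: x^3 + 6 x + 21 = 14^3 + 6*14 + 21 mod 23 = 20
LHS != RHS

No, not on the curve


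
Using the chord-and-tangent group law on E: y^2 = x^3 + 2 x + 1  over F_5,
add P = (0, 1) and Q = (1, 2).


P != Q, so use the chord formula.
s = (y2 - y1) / (x2 - x1) = (1) / (1) mod 5 = 1
x3 = s^2 - x1 - x2 mod 5 = 1^2 - 0 - 1 = 0
y3 = s (x1 - x3) - y1 mod 5 = 1 * (0 - 0) - 1 = 4

P + Q = (0, 4)


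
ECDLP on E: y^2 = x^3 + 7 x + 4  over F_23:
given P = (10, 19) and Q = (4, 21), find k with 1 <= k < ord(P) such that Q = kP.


Enumerate multiples of P until we hit Q = (4, 21):
  1P = (10, 19)
  2P = (4, 21)
Match found at i = 2.

k = 2


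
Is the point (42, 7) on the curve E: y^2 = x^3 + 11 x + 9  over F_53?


Check whether y^2 = x^3 + 11 x + 9 (mod 53) for (x, y) = (42, 7).
LHS: y^2 = 7^2 mod 53 = 49
RHS: x^3 + 11 x + 9 = 42^3 + 11*42 + 9 mod 53 = 41
LHS != RHS

No, not on the curve


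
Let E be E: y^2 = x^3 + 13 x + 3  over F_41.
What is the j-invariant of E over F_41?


Delta = -16(4 a^3 + 27 b^2) mod 41 = 29
-1728 * (4 a)^3 = -1728 * (4*13)^3 mod 41 = 9
j = 9 * 29^(-1) mod 41 = 30

j = 30 (mod 41)


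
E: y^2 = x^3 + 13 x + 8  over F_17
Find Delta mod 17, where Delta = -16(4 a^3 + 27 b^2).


4 a^3 + 27 b^2 = 4*13^3 + 27*8^2 = 8788 + 1728 = 10516
Delta = -16 * (10516) = -168256
Delta mod 17 = 10

Delta = 10 (mod 17)


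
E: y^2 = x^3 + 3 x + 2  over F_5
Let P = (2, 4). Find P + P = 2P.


Doubling: s = (3 x1^2 + a) / (2 y1)
s = (3*2^2 + 3) / (2*4) mod 5 = 0
x3 = s^2 - 2 x1 mod 5 = 0^2 - 2*2 = 1
y3 = s (x1 - x3) - y1 mod 5 = 0 * (2 - 1) - 4 = 1

2P = (1, 1)


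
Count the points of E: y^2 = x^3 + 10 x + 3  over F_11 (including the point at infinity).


For each x in F_11, count y with y^2 = x^3 + 10 x + 3 mod 11:
  x = 0: RHS = 3, y in [5, 6]  -> 2 point(s)
  x = 1: RHS = 3, y in [5, 6]  -> 2 point(s)
  x = 2: RHS = 9, y in [3, 8]  -> 2 point(s)
  x = 3: RHS = 5, y in [4, 7]  -> 2 point(s)
  x = 6: RHS = 4, y in [2, 9]  -> 2 point(s)
  x = 7: RHS = 9, y in [3, 8]  -> 2 point(s)
  x = 8: RHS = 1, y in [1, 10]  -> 2 point(s)
  x = 10: RHS = 3, y in [5, 6]  -> 2 point(s)
Affine points: 16. Add the point at infinity: total = 17.

#E(F_11) = 17


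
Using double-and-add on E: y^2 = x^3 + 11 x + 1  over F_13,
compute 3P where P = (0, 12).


k = 3 = 11_2 (binary, LSB first: 11)
Double-and-add from P = (0, 12):
  bit 0 = 1: acc = O + (0, 12) = (0, 12)
  bit 1 = 1: acc = (0, 12) + (1, 0) = (0, 1)

3P = (0, 1)


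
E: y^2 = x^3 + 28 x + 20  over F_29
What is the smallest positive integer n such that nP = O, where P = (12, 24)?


Compute successive multiples of P until we hit O:
  1P = (12, 24)
  2P = (4, 14)
  3P = (20, 24)
  4P = (26, 5)
  5P = (14, 16)
  6P = (19, 4)
  7P = (18, 18)
  8P = (0, 22)
  ... (continuing to 18P)
  18P = O

ord(P) = 18


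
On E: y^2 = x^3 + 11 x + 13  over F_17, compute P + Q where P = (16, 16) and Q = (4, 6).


P != Q, so use the chord formula.
s = (y2 - y1) / (x2 - x1) = (7) / (5) mod 17 = 15
x3 = s^2 - x1 - x2 mod 17 = 15^2 - 16 - 4 = 1
y3 = s (x1 - x3) - y1 mod 17 = 15 * (16 - 1) - 16 = 5

P + Q = (1, 5)


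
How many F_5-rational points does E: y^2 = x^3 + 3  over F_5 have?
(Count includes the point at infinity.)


For each x in F_5, count y with y^2 = x^3 + 0 x + 3 mod 5:
  x = 1: RHS = 4, y in [2, 3]  -> 2 point(s)
  x = 2: RHS = 1, y in [1, 4]  -> 2 point(s)
  x = 3: RHS = 0, y in [0]  -> 1 point(s)
Affine points: 5. Add the point at infinity: total = 6.

#E(F_5) = 6


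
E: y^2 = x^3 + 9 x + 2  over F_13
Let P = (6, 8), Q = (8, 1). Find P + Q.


P != Q, so use the chord formula.
s = (y2 - y1) / (x2 - x1) = (6) / (2) mod 13 = 3
x3 = s^2 - x1 - x2 mod 13 = 3^2 - 6 - 8 = 8
y3 = s (x1 - x3) - y1 mod 13 = 3 * (6 - 8) - 8 = 12

P + Q = (8, 12)


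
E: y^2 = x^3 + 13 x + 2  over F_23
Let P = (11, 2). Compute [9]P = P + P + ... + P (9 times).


k = 9 = 1001_2 (binary, LSB first: 1001)
Double-and-add from P = (11, 2):
  bit 0 = 1: acc = O + (11, 2) = (11, 2)
  bit 1 = 0: acc unchanged = (11, 2)
  bit 2 = 0: acc unchanged = (11, 2)
  bit 3 = 1: acc = (11, 2) + (12, 0) = (4, 7)

9P = (4, 7)


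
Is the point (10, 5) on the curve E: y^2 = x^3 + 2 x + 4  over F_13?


Check whether y^2 = x^3 + 2 x + 4 (mod 13) for (x, y) = (10, 5).
LHS: y^2 = 5^2 mod 13 = 12
RHS: x^3 + 2 x + 4 = 10^3 + 2*10 + 4 mod 13 = 10
LHS != RHS

No, not on the curve


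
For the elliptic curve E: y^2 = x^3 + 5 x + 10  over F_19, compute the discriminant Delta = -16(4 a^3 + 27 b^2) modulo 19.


4 a^3 + 27 b^2 = 4*5^3 + 27*10^2 = 500 + 2700 = 3200
Delta = -16 * (3200) = -51200
Delta mod 19 = 5

Delta = 5 (mod 19)


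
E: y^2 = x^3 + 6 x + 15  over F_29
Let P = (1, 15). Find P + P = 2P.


Doubling: s = (3 x1^2 + a) / (2 y1)
s = (3*1^2 + 6) / (2*15) mod 29 = 9
x3 = s^2 - 2 x1 mod 29 = 9^2 - 2*1 = 21
y3 = s (x1 - x3) - y1 mod 29 = 9 * (1 - 21) - 15 = 8

2P = (21, 8)


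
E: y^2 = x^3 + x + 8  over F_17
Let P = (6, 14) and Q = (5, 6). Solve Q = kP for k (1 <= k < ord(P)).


Enumerate multiples of P until we hit Q = (5, 6):
  1P = (6, 14)
  2P = (4, 12)
  3P = (8, 1)
  4P = (7, 1)
  5P = (3, 15)
  6P = (10, 10)
  7P = (2, 16)
  8P = (5, 11)
  9P = (15, 10)
  10P = (9, 10)
  11P = (0, 12)
  12P = (13, 12)
  13P = (13, 5)
  14P = (0, 5)
  15P = (9, 7)
  16P = (15, 7)
  17P = (5, 6)
Match found at i = 17.

k = 17


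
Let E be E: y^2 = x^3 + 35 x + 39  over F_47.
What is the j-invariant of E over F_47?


Delta = -16(4 a^3 + 27 b^2) mod 47 = 36
-1728 * (4 a)^3 = -1728 * (4*35)^3 mod 47 = 36
j = 36 * 36^(-1) mod 47 = 1

j = 1 (mod 47)


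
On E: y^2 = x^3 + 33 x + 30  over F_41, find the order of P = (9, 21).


Compute successive multiples of P until we hit O:
  1P = (9, 21)
  2P = (21, 29)
  3P = (16, 29)
  4P = (24, 38)
  5P = (4, 12)
  6P = (5, 19)
  7P = (17, 16)
  8P = (25, 30)
  ... (continuing to 36P)
  36P = O

ord(P) = 36


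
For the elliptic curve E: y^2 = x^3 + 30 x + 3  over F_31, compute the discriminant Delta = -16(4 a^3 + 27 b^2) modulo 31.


4 a^3 + 27 b^2 = 4*30^3 + 27*3^2 = 108000 + 243 = 108243
Delta = -16 * (108243) = -1731888
Delta mod 31 = 20

Delta = 20 (mod 31)


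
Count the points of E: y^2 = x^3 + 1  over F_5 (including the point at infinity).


For each x in F_5, count y with y^2 = x^3 + 0 x + 1 mod 5:
  x = 0: RHS = 1, y in [1, 4]  -> 2 point(s)
  x = 2: RHS = 4, y in [2, 3]  -> 2 point(s)
  x = 4: RHS = 0, y in [0]  -> 1 point(s)
Affine points: 5. Add the point at infinity: total = 6.

#E(F_5) = 6


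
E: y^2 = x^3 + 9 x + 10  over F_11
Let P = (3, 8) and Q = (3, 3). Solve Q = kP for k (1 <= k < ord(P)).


Enumerate multiples of P until we hit Q = (3, 3):
  1P = (3, 8)
  2P = (8, 0)
  3P = (3, 3)
Match found at i = 3.

k = 3


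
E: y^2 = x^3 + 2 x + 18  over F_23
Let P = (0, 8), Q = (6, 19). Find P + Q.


P != Q, so use the chord formula.
s = (y2 - y1) / (x2 - x1) = (11) / (6) mod 23 = 21
x3 = s^2 - x1 - x2 mod 23 = 21^2 - 0 - 6 = 21
y3 = s (x1 - x3) - y1 mod 23 = 21 * (0 - 21) - 8 = 11

P + Q = (21, 11)


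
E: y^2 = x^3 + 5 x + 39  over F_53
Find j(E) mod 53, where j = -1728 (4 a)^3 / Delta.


Delta = -16(4 a^3 + 27 b^2) mod 53 = 25
-1728 * (4 a)^3 = -1728 * (4*5)^3 mod 53 = 43
j = 43 * 25^(-1) mod 53 = 42

j = 42 (mod 53)


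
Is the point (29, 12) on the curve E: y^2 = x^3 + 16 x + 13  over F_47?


Check whether y^2 = x^3 + 16 x + 13 (mod 47) for (x, y) = (29, 12).
LHS: y^2 = 12^2 mod 47 = 3
RHS: x^3 + 16 x + 13 = 29^3 + 16*29 + 13 mod 47 = 3
LHS = RHS

Yes, on the curve


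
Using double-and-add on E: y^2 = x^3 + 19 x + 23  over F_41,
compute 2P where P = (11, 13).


k = 2 = 10_2 (binary, LSB first: 01)
Double-and-add from P = (11, 13):
  bit 0 = 0: acc unchanged = O
  bit 1 = 1: acc = O + (9, 29) = (9, 29)

2P = (9, 29)


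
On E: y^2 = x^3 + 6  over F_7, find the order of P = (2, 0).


Compute successive multiples of P until we hit O:
  1P = (2, 0)
  2P = O

ord(P) = 2


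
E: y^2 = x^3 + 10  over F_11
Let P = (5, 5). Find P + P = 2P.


Doubling: s = (3 x1^2 + a) / (2 y1)
s = (3*5^2 + 0) / (2*5) mod 11 = 2
x3 = s^2 - 2 x1 mod 11 = 2^2 - 2*5 = 5
y3 = s (x1 - x3) - y1 mod 11 = 2 * (5 - 5) - 5 = 6

2P = (5, 6)


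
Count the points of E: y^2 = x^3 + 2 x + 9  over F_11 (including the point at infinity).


For each x in F_11, count y with y^2 = x^3 + 2 x + 9 mod 11:
  x = 0: RHS = 9, y in [3, 8]  -> 2 point(s)
  x = 1: RHS = 1, y in [1, 10]  -> 2 point(s)
  x = 3: RHS = 9, y in [3, 8]  -> 2 point(s)
  x = 4: RHS = 4, y in [2, 9]  -> 2 point(s)
  x = 5: RHS = 1, y in [1, 10]  -> 2 point(s)
  x = 7: RHS = 3, y in [5, 6]  -> 2 point(s)
  x = 8: RHS = 9, y in [3, 8]  -> 2 point(s)
Affine points: 14. Add the point at infinity: total = 15.

#E(F_11) = 15


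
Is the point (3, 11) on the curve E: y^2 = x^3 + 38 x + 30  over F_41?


Check whether y^2 = x^3 + 38 x + 30 (mod 41) for (x, y) = (3, 11).
LHS: y^2 = 11^2 mod 41 = 39
RHS: x^3 + 38 x + 30 = 3^3 + 38*3 + 30 mod 41 = 7
LHS != RHS

No, not on the curve


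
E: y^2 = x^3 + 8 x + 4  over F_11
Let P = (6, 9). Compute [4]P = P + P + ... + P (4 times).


k = 4 = 100_2 (binary, LSB first: 001)
Double-and-add from P = (6, 9):
  bit 0 = 0: acc unchanged = O
  bit 1 = 0: acc unchanged = O
  bit 2 = 1: acc = O + (6, 2) = (6, 2)

4P = (6, 2)


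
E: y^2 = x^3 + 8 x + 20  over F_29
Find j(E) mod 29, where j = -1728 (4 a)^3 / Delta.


Delta = -16(4 a^3 + 27 b^2) mod 29 = 13
-1728 * (4 a)^3 = -1728 * (4*8)^3 mod 29 = 5
j = 5 * 13^(-1) mod 29 = 16

j = 16 (mod 29)


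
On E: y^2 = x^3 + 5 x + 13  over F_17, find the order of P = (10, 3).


Compute successive multiples of P until we hit O:
  1P = (10, 3)
  2P = (6, 2)
  3P = (0, 8)
  4P = (3, 2)
  5P = (12, 4)
  6P = (8, 15)
  7P = (1, 11)
  8P = (7, 0)
  ... (continuing to 16P)
  16P = O

ord(P) = 16


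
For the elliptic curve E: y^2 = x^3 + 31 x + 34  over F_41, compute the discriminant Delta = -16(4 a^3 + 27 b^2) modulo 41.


4 a^3 + 27 b^2 = 4*31^3 + 27*34^2 = 119164 + 31212 = 150376
Delta = -16 * (150376) = -2406016
Delta mod 41 = 28

Delta = 28 (mod 41)


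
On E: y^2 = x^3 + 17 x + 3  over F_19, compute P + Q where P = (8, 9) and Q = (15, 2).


P != Q, so use the chord formula.
s = (y2 - y1) / (x2 - x1) = (12) / (7) mod 19 = 18
x3 = s^2 - x1 - x2 mod 19 = 18^2 - 8 - 15 = 16
y3 = s (x1 - x3) - y1 mod 19 = 18 * (8 - 16) - 9 = 18

P + Q = (16, 18)


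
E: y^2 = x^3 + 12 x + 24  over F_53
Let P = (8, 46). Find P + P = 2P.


Doubling: s = (3 x1^2 + a) / (2 y1)
s = (3*8^2 + 12) / (2*46) mod 53 = 46
x3 = s^2 - 2 x1 mod 53 = 46^2 - 2*8 = 33
y3 = s (x1 - x3) - y1 mod 53 = 46 * (8 - 33) - 46 = 23

2P = (33, 23)


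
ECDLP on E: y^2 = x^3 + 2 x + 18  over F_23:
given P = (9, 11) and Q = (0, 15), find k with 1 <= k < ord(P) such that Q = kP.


Enumerate multiples of P until we hit Q = (0, 15):
  1P = (9, 11)
  2P = (0, 15)
Match found at i = 2.

k = 2


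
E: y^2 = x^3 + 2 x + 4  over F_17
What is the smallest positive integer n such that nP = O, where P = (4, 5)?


Compute successive multiples of P until we hit O:
  1P = (4, 5)
  2P = (0, 15)
  3P = (15, 14)
  4P = (13, 0)
  5P = (15, 3)
  6P = (0, 2)
  7P = (4, 12)
  8P = O

ord(P) = 8


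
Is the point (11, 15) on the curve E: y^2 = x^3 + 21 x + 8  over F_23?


Check whether y^2 = x^3 + 21 x + 8 (mod 23) for (x, y) = (11, 15).
LHS: y^2 = 15^2 mod 23 = 18
RHS: x^3 + 21 x + 8 = 11^3 + 21*11 + 8 mod 23 = 6
LHS != RHS

No, not on the curve


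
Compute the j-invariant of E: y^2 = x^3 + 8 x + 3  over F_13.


Delta = -16(4 a^3 + 27 b^2) mod 13 = 4
-1728 * (4 a)^3 = -1728 * (4*8)^3 mod 13 = 8
j = 8 * 4^(-1) mod 13 = 2

j = 2 (mod 13)


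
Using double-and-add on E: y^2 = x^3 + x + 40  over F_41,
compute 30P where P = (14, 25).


k = 30 = 11110_2 (binary, LSB first: 01111)
Double-and-add from P = (14, 25):
  bit 0 = 0: acc unchanged = O
  bit 1 = 1: acc = O + (34, 10) = (34, 10)
  bit 2 = 1: acc = (34, 10) + (13, 6) = (17, 3)
  bit 3 = 1: acc = (17, 3) + (35, 33) = (10, 36)
  bit 4 = 1: acc = (10, 36) + (7, 12) = (6, 37)

30P = (6, 37)


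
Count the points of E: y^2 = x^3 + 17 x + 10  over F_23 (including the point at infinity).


For each x in F_23, count y with y^2 = x^3 + 17 x + 10 mod 23:
  x = 2: RHS = 6, y in [11, 12]  -> 2 point(s)
  x = 4: RHS = 4, y in [2, 21]  -> 2 point(s)
  x = 5: RHS = 13, y in [6, 17]  -> 2 point(s)
  x = 6: RHS = 6, y in [11, 12]  -> 2 point(s)
  x = 7: RHS = 12, y in [9, 14]  -> 2 point(s)
  x = 9: RHS = 18, y in [8, 15]  -> 2 point(s)
  x = 13: RHS = 13, y in [6, 17]  -> 2 point(s)
  x = 14: RHS = 2, y in [5, 18]  -> 2 point(s)
  x = 15: RHS = 6, y in [11, 12]  -> 2 point(s)
  x = 16: RHS = 8, y in [10, 13]  -> 2 point(s)
  x = 19: RHS = 16, y in [4, 19]  -> 2 point(s)
  x = 20: RHS = 1, y in [1, 22]  -> 2 point(s)
Affine points: 24. Add the point at infinity: total = 25.

#E(F_23) = 25


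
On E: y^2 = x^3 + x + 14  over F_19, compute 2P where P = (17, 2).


Doubling: s = (3 x1^2 + a) / (2 y1)
s = (3*17^2 + 1) / (2*2) mod 19 = 8
x3 = s^2 - 2 x1 mod 19 = 8^2 - 2*17 = 11
y3 = s (x1 - x3) - y1 mod 19 = 8 * (17 - 11) - 2 = 8

2P = (11, 8)


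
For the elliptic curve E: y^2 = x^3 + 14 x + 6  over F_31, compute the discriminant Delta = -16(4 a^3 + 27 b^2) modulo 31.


4 a^3 + 27 b^2 = 4*14^3 + 27*6^2 = 10976 + 972 = 11948
Delta = -16 * (11948) = -191168
Delta mod 31 = 9

Delta = 9 (mod 31)


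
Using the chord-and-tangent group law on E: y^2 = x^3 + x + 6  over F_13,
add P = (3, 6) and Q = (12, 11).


P != Q, so use the chord formula.
s = (y2 - y1) / (x2 - x1) = (5) / (9) mod 13 = 2
x3 = s^2 - x1 - x2 mod 13 = 2^2 - 3 - 12 = 2
y3 = s (x1 - x3) - y1 mod 13 = 2 * (3 - 2) - 6 = 9

P + Q = (2, 9)


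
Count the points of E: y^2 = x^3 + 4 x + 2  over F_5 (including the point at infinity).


For each x in F_5, count y with y^2 = x^3 + 4 x + 2 mod 5:
  x = 3: RHS = 1, y in [1, 4]  -> 2 point(s)
Affine points: 2. Add the point at infinity: total = 3.

#E(F_5) = 3


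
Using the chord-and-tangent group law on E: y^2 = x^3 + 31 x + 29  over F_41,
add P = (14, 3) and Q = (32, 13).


P != Q, so use the chord formula.
s = (y2 - y1) / (x2 - x1) = (10) / (18) mod 41 = 37
x3 = s^2 - x1 - x2 mod 41 = 37^2 - 14 - 32 = 11
y3 = s (x1 - x3) - y1 mod 41 = 37 * (14 - 11) - 3 = 26

P + Q = (11, 26)


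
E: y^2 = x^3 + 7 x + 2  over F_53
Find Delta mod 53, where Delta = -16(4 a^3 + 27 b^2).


4 a^3 + 27 b^2 = 4*7^3 + 27*2^2 = 1372 + 108 = 1480
Delta = -16 * (1480) = -23680
Delta mod 53 = 11

Delta = 11 (mod 53)


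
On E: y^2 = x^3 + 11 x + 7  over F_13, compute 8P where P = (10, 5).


k = 8 = 1000_2 (binary, LSB first: 0001)
Double-and-add from P = (10, 5):
  bit 0 = 0: acc unchanged = O
  bit 1 = 0: acc unchanged = O
  bit 2 = 0: acc unchanged = O
  bit 3 = 1: acc = O + (8, 3) = (8, 3)

8P = (8, 3)


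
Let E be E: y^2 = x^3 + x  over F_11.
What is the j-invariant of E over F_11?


Delta = -16(4 a^3 + 27 b^2) mod 11 = 2
-1728 * (4 a)^3 = -1728 * (4*1)^3 mod 11 = 2
j = 2 * 2^(-1) mod 11 = 1

j = 1 (mod 11)


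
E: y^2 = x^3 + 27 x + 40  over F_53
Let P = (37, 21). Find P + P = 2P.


Doubling: s = (3 x1^2 + a) / (2 y1)
s = (3*37^2 + 27) / (2*21) mod 53 = 0
x3 = s^2 - 2 x1 mod 53 = 0^2 - 2*37 = 32
y3 = s (x1 - x3) - y1 mod 53 = 0 * (37 - 32) - 21 = 32

2P = (32, 32)


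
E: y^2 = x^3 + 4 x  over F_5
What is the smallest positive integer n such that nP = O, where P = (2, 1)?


Compute successive multiples of P until we hit O:
  1P = (2, 1)
  2P = (0, 0)
  3P = (2, 4)
  4P = O

ord(P) = 4


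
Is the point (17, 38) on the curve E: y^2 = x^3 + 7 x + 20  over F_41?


Check whether y^2 = x^3 + 7 x + 20 (mod 41) for (x, y) = (17, 38).
LHS: y^2 = 38^2 mod 41 = 9
RHS: x^3 + 7 x + 20 = 17^3 + 7*17 + 20 mod 41 = 9
LHS = RHS

Yes, on the curve


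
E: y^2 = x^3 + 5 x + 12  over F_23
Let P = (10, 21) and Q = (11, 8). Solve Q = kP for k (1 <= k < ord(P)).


Enumerate multiples of P until we hit Q = (11, 8):
  1P = (10, 21)
  2P = (11, 15)
  3P = (15, 9)
  4P = (1, 8)
  5P = (5, 22)
  6P = (20, 4)
  7P = (9, 21)
  8P = (4, 2)
  9P = (12, 11)
  10P = (3, 13)
  11P = (16, 5)
  12P = (22, 11)
  13P = (0, 9)
  14P = (8, 9)
  15P = (18, 0)
  16P = (8, 14)
  17P = (0, 14)
  18P = (22, 12)
  19P = (16, 18)
  20P = (3, 10)
  21P = (12, 12)
  22P = (4, 21)
  23P = (9, 2)
  24P = (20, 19)
  25P = (5, 1)
  26P = (1, 15)
  27P = (15, 14)
  28P = (11, 8)
Match found at i = 28.

k = 28


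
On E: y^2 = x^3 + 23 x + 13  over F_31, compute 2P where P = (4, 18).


Doubling: s = (3 x1^2 + a) / (2 y1)
s = (3*4^2 + 23) / (2*18) mod 31 = 8
x3 = s^2 - 2 x1 mod 31 = 8^2 - 2*4 = 25
y3 = s (x1 - x3) - y1 mod 31 = 8 * (4 - 25) - 18 = 0

2P = (25, 0)


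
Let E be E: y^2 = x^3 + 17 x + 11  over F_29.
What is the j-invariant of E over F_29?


Delta = -16(4 a^3 + 27 b^2) mod 29 = 1
-1728 * (4 a)^3 = -1728 * (4*17)^3 mod 29 = 23
j = 23 * 1^(-1) mod 29 = 23

j = 23 (mod 29)


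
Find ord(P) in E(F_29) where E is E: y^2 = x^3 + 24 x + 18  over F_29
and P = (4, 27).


Compute successive multiples of P until we hit O:
  1P = (4, 27)
  2P = (26, 21)
  3P = (24, 18)
  4P = (2, 4)
  5P = (3, 28)
  6P = (23, 21)
  7P = (7, 6)
  8P = (9, 8)
  ... (continuing to 34P)
  34P = O

ord(P) = 34


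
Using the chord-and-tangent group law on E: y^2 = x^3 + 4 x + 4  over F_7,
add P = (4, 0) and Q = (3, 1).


P != Q, so use the chord formula.
s = (y2 - y1) / (x2 - x1) = (1) / (6) mod 7 = 6
x3 = s^2 - x1 - x2 mod 7 = 6^2 - 4 - 3 = 1
y3 = s (x1 - x3) - y1 mod 7 = 6 * (4 - 1) - 0 = 4

P + Q = (1, 4)


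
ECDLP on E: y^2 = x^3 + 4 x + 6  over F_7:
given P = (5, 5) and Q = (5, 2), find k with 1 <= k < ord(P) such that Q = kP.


Enumerate multiples of P until we hit Q = (5, 2):
  1P = (5, 5)
  2P = (6, 6)
  3P = (4, 3)
  4P = (2, 1)
  5P = (1, 5)
  6P = (1, 2)
  7P = (2, 6)
  8P = (4, 4)
  9P = (6, 1)
  10P = (5, 2)
Match found at i = 10.

k = 10


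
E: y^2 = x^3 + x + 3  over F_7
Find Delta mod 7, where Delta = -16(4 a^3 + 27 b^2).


4 a^3 + 27 b^2 = 4*1^3 + 27*3^2 = 4 + 243 = 247
Delta = -16 * (247) = -3952
Delta mod 7 = 3

Delta = 3 (mod 7)


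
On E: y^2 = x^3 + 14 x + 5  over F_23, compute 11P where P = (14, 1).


k = 11 = 1011_2 (binary, LSB first: 1101)
Double-and-add from P = (14, 1):
  bit 0 = 1: acc = O + (14, 1) = (14, 1)
  bit 1 = 1: acc = (14, 1) + (22, 6) = (5, 19)
  bit 2 = 0: acc unchanged = (5, 19)
  bit 3 = 1: acc = (5, 19) + (2, 15) = (5, 4)

11P = (5, 4)


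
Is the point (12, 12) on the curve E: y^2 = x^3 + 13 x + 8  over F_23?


Check whether y^2 = x^3 + 13 x + 8 (mod 23) for (x, y) = (12, 12).
LHS: y^2 = 12^2 mod 23 = 6
RHS: x^3 + 13 x + 8 = 12^3 + 13*12 + 8 mod 23 = 6
LHS = RHS

Yes, on the curve


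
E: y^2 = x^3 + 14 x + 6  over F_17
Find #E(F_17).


For each x in F_17, count y with y^2 = x^3 + 14 x + 6 mod 17:
  x = 1: RHS = 4, y in [2, 15]  -> 2 point(s)
  x = 2: RHS = 8, y in [5, 12]  -> 2 point(s)
  x = 6: RHS = 0, y in [0]  -> 1 point(s)
  x = 8: RHS = 1, y in [1, 16]  -> 2 point(s)
  x = 12: RHS = 15, y in [7, 10]  -> 2 point(s)
  x = 15: RHS = 4, y in [2, 15]  -> 2 point(s)
  x = 16: RHS = 8, y in [5, 12]  -> 2 point(s)
Affine points: 13. Add the point at infinity: total = 14.

#E(F_17) = 14


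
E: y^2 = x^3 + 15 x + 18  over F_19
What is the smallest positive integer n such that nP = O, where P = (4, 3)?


Compute successive multiples of P until we hit O:
  1P = (4, 3)
  2P = (12, 8)
  3P = (12, 11)
  4P = (4, 16)
  5P = O

ord(P) = 5


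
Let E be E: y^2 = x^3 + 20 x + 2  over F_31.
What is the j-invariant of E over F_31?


Delta = -16(4 a^3 + 27 b^2) mod 31 = 4
-1728 * (4 a)^3 = -1728 * (4*20)^3 mod 31 = 1
j = 1 * 4^(-1) mod 31 = 8

j = 8 (mod 31)


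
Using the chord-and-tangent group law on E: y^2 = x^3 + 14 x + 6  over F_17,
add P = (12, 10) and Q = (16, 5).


P != Q, so use the chord formula.
s = (y2 - y1) / (x2 - x1) = (12) / (4) mod 17 = 3
x3 = s^2 - x1 - x2 mod 17 = 3^2 - 12 - 16 = 15
y3 = s (x1 - x3) - y1 mod 17 = 3 * (12 - 15) - 10 = 15

P + Q = (15, 15)


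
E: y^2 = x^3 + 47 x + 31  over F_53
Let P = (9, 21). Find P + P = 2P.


Doubling: s = (3 x1^2 + a) / (2 y1)
s = (3*9^2 + 47) / (2*21) mod 53 = 17
x3 = s^2 - 2 x1 mod 53 = 17^2 - 2*9 = 6
y3 = s (x1 - x3) - y1 mod 53 = 17 * (9 - 6) - 21 = 30

2P = (6, 30)


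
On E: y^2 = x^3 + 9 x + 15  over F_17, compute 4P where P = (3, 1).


k = 4 = 100_2 (binary, LSB first: 001)
Double-and-add from P = (3, 1):
  bit 0 = 0: acc unchanged = O
  bit 1 = 0: acc unchanged = O
  bit 2 = 1: acc = O + (12, 10) = (12, 10)

4P = (12, 10)


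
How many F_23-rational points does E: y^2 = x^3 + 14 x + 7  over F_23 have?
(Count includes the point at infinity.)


For each x in F_23, count y with y^2 = x^3 + 14 x + 7 mod 23:
  x = 4: RHS = 12, y in [9, 14]  -> 2 point(s)
  x = 5: RHS = 18, y in [8, 15]  -> 2 point(s)
  x = 6: RHS = 8, y in [10, 13]  -> 2 point(s)
  x = 14: RHS = 3, y in [7, 16]  -> 2 point(s)
  x = 15: RHS = 4, y in [2, 21]  -> 2 point(s)
  x = 16: RHS = 3, y in [7, 16]  -> 2 point(s)
  x = 17: RHS = 6, y in [11, 12]  -> 2 point(s)
  x = 19: RHS = 2, y in [5, 18]  -> 2 point(s)
Affine points: 16. Add the point at infinity: total = 17.

#E(F_23) = 17


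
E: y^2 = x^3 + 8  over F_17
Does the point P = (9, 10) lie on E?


Check whether y^2 = x^3 + 0 x + 8 (mod 17) for (x, y) = (9, 10).
LHS: y^2 = 10^2 mod 17 = 15
RHS: x^3 + 0 x + 8 = 9^3 + 0*9 + 8 mod 17 = 6
LHS != RHS

No, not on the curve


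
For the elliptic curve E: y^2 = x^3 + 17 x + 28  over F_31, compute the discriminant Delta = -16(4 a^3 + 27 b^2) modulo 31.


4 a^3 + 27 b^2 = 4*17^3 + 27*28^2 = 19652 + 21168 = 40820
Delta = -16 * (40820) = -653120
Delta mod 31 = 19

Delta = 19 (mod 31)
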